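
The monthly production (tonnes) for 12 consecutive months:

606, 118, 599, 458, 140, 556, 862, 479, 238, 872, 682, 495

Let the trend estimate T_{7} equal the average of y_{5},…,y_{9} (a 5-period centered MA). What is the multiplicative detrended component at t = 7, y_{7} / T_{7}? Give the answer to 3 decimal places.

Trend T_7 = (140 + 556 + 862 + 479 + 238) / 5 = 2275/5 = 455.00000
Ratio to trend: 862 / 455.00000 = 1.895

1.895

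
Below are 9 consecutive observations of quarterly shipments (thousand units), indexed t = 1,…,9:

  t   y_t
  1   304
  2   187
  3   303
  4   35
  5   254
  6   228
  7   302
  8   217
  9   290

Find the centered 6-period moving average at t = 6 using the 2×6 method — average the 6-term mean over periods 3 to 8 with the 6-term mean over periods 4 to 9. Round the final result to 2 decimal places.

Sum over 3–8: 303 + 35 + 254 + 228 + 302 + 217 = 1339
Sum over 4–9: 35 + 254 + 228 + 302 + 217 + 290 = 1326
CMA at t=6 = (1339 + 1326) / (2·6) = 2665 / 12 = 222.08

222.08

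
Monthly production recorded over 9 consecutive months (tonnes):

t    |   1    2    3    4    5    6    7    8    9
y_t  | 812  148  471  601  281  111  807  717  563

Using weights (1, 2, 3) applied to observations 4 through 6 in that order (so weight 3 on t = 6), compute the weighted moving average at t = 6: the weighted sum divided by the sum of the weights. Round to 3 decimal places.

249.333

Weighted sum: 1·601 + 2·281 + 3·111 = 601 + 562 + 333 = 1496
Weight total: 1 + 2 + 3 = 6
WMA = 1496 / 6 = 249.333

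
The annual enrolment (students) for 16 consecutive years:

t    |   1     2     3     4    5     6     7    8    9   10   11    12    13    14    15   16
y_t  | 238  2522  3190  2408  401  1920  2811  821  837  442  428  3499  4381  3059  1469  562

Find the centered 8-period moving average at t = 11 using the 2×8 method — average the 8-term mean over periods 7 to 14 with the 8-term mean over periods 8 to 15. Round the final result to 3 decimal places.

1950.875

Sum over 7–14: 2811 + 821 + 837 + 442 + 428 + 3499 + 4381 + 3059 = 16278
Sum over 8–15: 821 + 837 + 442 + 428 + 3499 + 4381 + 3059 + 1469 = 14936
CMA at t=11 = (16278 + 14936) / (2·8) = 31214 / 16 = 1950.875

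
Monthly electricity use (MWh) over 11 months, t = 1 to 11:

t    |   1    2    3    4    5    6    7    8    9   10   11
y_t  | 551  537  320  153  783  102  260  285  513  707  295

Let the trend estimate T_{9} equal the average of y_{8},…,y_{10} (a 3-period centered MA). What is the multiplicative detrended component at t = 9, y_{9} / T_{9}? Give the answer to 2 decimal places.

Trend T_9 = (285 + 513 + 707) / 3 = 1505/3 = 501.6667
Ratio to trend: 513 / 501.6667 = 1.02

1.02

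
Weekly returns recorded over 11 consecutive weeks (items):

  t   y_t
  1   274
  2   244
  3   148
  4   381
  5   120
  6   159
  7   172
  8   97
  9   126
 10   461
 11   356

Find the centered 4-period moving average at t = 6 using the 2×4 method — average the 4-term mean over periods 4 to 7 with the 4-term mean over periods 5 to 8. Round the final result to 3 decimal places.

Sum over 4–7: 381 + 120 + 159 + 172 = 832
Sum over 5–8: 120 + 159 + 172 + 97 = 548
CMA at t=6 = (832 + 548) / (2·4) = 1380 / 8 = 172.500

172.500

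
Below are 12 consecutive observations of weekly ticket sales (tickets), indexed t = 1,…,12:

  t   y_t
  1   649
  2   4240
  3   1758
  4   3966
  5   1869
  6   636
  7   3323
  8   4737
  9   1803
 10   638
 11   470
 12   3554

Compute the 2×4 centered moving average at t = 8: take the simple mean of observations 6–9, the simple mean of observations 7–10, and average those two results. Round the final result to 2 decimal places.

Sum over 6–9: 636 + 3323 + 4737 + 1803 = 10499
Sum over 7–10: 3323 + 4737 + 1803 + 638 = 10501
CMA at t=8 = (10499 + 10501) / (2·4) = 21000 / 8 = 2625.00

2625.00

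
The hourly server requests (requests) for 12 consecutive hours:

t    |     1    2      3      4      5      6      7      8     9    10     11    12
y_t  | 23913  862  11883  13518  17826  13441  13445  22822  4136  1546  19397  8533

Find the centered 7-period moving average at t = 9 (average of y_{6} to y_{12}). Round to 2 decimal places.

11902.86

Sum of periods 6–12: 13441 + 13445 + 22822 + 4136 + 1546 + 19397 + 8533 = 83320
Divide by 7: 83320 / 7 = 11902.86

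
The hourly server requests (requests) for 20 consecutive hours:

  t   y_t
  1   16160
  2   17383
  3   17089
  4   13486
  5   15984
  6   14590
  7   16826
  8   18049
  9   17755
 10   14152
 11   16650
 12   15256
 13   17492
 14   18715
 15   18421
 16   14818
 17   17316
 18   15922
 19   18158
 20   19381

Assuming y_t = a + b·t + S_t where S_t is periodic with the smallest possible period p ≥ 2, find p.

First differences y_{t+1} − y_t: 1223, -294, -3603, 2498, -1394, 2236, 1223, -294, -3603, 2498, -1394, 2236, 1223, -294, …
The difference pattern repeats every 6 terms and not for any smaller step, so p = 6.

6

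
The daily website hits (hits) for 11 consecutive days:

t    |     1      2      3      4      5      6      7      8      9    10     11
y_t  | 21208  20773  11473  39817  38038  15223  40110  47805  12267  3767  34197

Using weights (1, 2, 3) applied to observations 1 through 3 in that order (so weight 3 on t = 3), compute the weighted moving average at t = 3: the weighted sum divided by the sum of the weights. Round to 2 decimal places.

Weighted sum: 1·21208 + 2·20773 + 3·11473 = 21208 + 41546 + 34419 = 97173
Weight total: 1 + 2 + 3 = 6
WMA = 97173 / 6 = 16195.50

16195.50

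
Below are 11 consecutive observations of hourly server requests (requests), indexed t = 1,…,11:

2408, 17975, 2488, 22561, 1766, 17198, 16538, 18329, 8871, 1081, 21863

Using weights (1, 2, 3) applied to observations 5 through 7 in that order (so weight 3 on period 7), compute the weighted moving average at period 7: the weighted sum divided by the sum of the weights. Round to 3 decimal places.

14296.000

Weighted sum: 1·1766 + 2·17198 + 3·16538 = 1766 + 34396 + 49614 = 85776
Weight total: 1 + 2 + 3 = 6
WMA = 85776 / 6 = 14296.000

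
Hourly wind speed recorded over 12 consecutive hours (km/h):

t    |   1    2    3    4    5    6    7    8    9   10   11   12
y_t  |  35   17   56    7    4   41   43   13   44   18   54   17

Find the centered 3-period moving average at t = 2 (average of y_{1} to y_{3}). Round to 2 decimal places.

36.00

Sum of periods 1–3: 35 + 17 + 56 = 108
Divide by 3: 108 / 3 = 36.00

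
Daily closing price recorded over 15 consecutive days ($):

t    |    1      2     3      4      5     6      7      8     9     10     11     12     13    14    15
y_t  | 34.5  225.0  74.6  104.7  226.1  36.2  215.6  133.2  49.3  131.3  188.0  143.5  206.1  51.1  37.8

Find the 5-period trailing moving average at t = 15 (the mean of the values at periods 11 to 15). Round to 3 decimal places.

125.300

Sum of periods 11–15: 188.0 + 143.5 + 206.1 + 51.1 + 37.8 = 626.5
Divide by 5: 626.5 / 5 = 125.300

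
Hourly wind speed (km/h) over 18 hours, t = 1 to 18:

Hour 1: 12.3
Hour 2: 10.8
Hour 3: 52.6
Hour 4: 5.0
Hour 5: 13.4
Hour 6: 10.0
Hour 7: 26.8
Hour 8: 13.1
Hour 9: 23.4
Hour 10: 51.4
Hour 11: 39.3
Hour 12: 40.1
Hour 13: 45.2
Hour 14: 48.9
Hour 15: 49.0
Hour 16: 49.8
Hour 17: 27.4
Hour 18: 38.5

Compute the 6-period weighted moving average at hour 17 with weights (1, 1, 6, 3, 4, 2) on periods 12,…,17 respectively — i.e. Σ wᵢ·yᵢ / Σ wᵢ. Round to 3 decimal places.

Weighted sum: 1·40.1 + 1·45.2 + 6·48.9 + 3·49.0 + 4·49.8 + 2·27.4 = 40.1 + 45.2 + 293.4 + 147.0 + 199.2 + 54.8 = 779.7
Weight total: 1 + 1 + 6 + 3 + 4 + 2 = 17
WMA = 779.7 / 17 = 45.865

45.865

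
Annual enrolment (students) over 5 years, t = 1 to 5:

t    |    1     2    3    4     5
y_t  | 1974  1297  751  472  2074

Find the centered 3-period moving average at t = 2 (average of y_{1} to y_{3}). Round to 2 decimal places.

1340.67

Sum of periods 1–3: 1974 + 1297 + 751 = 4022
Divide by 3: 4022 / 3 = 1340.67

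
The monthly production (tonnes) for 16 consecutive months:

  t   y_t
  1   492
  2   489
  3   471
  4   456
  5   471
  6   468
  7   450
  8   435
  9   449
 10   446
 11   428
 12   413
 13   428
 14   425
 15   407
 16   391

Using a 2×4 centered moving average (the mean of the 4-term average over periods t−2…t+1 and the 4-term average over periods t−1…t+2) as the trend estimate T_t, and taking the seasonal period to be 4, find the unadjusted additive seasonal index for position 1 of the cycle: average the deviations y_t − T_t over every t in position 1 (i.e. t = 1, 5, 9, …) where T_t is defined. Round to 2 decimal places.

Season position 1 occurs at t = 5, 9, 13 (where T_t is defined).
t=5: T_5 = 463.8750; y_5 − T_5 = 471 − 463.8750 = 7.1250
t=9: T_9 = 442.2500; y_9 − T_9 = 449 − 442.2500 = 6.7500
t=13: T_13 = 420.8750; y_13 − T_13 = 428 − 420.8750 = 7.1250
Mean deviation: (7.1250 + 6.7500 + 7.1250) / 3 = 7.00

7.00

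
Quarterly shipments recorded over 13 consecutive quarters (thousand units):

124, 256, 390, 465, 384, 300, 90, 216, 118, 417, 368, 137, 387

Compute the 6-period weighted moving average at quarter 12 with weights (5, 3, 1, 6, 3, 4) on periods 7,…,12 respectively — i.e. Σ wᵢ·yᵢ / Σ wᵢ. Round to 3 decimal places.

244.091

Weighted sum: 5·90 + 3·216 + 1·118 + 6·417 + 3·368 + 4·137 = 450 + 648 + 118 + 2502 + 1104 + 548 = 5370
Weight total: 5 + 3 + 1 + 6 + 3 + 4 = 22
WMA = 5370 / 22 = 244.091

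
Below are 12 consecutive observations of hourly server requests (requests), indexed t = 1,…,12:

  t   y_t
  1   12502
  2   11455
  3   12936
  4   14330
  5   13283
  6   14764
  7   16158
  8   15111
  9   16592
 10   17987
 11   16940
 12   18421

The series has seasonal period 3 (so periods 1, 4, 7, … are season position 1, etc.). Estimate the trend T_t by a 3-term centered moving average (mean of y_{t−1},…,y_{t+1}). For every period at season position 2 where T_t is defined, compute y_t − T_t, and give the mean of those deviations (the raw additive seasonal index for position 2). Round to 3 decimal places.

-842.667

Season position 2 occurs at t = 2, 5, 8, 11 (where T_t is defined).
t=2: T_2 = 12297.66667; y_2 − T_2 = 11455 − 12297.66667 = -842.66667
t=5: T_5 = 14125.66667; y_5 − T_5 = 13283 − 14125.66667 = -842.66667
t=8: T_8 = 15953.66667; y_8 − T_8 = 15111 − 15953.66667 = -842.66667
t=11: T_11 = 17782.66667; y_11 − T_11 = 16940 − 17782.66667 = -842.66667
Mean deviation: (-842.66667 + -842.66667 + -842.66667 + -842.66667) / 4 = -842.667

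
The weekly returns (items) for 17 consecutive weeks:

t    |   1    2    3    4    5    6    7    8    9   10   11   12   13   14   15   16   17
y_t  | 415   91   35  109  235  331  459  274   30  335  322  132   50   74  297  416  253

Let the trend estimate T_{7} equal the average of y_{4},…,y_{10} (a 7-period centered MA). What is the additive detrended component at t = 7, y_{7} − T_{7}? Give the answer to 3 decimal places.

Trend T_7 = (109 + 235 + 331 + 459 + 274 + 30 + 335) / 7 = 1773/7 = 253.28571
Detrended value: 459 − 253.28571 = 205.714

205.714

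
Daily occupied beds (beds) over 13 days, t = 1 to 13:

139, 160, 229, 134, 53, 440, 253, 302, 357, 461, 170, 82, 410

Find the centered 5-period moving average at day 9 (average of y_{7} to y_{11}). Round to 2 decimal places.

Sum of periods 7–11: 253 + 302 + 357 + 461 + 170 = 1543
Divide by 5: 1543 / 5 = 308.60

308.60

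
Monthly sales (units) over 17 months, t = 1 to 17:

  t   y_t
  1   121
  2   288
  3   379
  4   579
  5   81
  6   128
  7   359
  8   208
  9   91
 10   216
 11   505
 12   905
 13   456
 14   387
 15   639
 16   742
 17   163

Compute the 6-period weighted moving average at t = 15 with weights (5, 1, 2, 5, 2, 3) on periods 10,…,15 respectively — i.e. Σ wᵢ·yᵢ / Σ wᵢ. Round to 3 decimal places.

Weighted sum: 5·216 + 1·505 + 2·905 + 5·456 + 2·387 + 3·639 = 1080 + 505 + 1810 + 2280 + 774 + 1917 = 8366
Weight total: 5 + 1 + 2 + 5 + 2 + 3 = 18
WMA = 8366 / 18 = 464.778

464.778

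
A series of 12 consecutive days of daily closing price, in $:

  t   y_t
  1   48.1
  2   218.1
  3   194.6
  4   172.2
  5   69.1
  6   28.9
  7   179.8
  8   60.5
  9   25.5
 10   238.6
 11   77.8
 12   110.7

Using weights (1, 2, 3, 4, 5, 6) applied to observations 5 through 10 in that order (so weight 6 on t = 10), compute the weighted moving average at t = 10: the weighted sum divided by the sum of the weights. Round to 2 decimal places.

Weighted sum: 1·69.1 + 2·28.9 + 3·179.8 + 4·60.5 + 5·25.5 + 6·238.6 = 69.1 + 57.8 + 539.4 + 242.0 + 127.5 + 1431.6 = 2467.4
Weight total: 1 + 2 + 3 + 4 + 5 + 6 = 21
WMA = 2467.4 / 21 = 117.50

117.50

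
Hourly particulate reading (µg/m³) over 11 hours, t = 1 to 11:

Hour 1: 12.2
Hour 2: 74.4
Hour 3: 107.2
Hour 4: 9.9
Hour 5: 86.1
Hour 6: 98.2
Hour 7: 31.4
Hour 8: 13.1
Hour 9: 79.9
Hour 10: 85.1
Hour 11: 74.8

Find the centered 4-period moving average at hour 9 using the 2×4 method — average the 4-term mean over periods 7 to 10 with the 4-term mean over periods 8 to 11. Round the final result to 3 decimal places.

57.800

Sum over 7–10: 31.4 + 13.1 + 79.9 + 85.1 = 209.5
Sum over 8–11: 13.1 + 79.9 + 85.1 + 74.8 = 252.9
CMA at t=9 = (209.5 + 252.9) / (2·4) = 462.4 / 8 = 57.800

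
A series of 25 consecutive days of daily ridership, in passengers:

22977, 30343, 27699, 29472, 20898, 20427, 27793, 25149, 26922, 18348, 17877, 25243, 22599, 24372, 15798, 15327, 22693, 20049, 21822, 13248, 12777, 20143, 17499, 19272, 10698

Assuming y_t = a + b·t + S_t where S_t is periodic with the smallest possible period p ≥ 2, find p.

5

First differences y_{t+1} − y_t: 7366, -2644, 1773, -8574, -471, 7366, -2644, 1773, -8574, -471, 7366, -2644, …
The difference pattern repeats every 5 terms and not for any smaller step, so p = 5.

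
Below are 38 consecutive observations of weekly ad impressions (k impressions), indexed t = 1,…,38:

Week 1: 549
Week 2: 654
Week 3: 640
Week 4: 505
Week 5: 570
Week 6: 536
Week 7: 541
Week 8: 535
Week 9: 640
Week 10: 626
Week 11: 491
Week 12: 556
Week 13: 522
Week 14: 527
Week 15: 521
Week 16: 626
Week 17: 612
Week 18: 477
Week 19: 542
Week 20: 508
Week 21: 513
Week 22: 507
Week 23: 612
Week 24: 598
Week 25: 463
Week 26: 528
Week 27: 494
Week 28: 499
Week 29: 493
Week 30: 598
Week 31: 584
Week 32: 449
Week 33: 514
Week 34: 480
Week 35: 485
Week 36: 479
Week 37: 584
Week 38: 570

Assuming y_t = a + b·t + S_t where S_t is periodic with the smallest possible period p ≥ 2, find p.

First differences y_{t+1} − y_t: 105, -14, -135, 65, -34, 5, -6, 105, -14, -135, 65, -34, 5, -6, 105, -14, …
The difference pattern repeats every 7 terms and not for any smaller step, so p = 7.

7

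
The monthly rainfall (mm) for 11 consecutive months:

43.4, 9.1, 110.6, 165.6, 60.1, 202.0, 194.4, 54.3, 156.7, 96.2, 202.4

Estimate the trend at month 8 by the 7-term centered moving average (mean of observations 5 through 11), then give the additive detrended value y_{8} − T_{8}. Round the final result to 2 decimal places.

Trend T_8 = (60.1 + 202.0 + 194.4 + 54.3 + 156.7 + 96.2 + 202.4) / 7 = 966.1/7 = 138.0143
Detrended value: 54.3 − 138.0143 = -83.71

-83.71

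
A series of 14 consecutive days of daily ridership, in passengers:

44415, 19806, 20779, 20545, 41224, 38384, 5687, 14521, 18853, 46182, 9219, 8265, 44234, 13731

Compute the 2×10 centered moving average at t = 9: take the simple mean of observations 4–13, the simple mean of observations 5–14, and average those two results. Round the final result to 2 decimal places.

Sum over 4–13: 20545 + 41224 + 38384 + 5687 + 14521 + 18853 + 46182 + 9219 + 8265 + 44234 = 247114
Sum over 5–14: 41224 + 38384 + 5687 + 14521 + 18853 + 46182 + 9219 + 8265 + 44234 + 13731 = 240300
CMA at t=9 = (247114 + 240300) / (2·10) = 487414 / 20 = 24370.70

24370.70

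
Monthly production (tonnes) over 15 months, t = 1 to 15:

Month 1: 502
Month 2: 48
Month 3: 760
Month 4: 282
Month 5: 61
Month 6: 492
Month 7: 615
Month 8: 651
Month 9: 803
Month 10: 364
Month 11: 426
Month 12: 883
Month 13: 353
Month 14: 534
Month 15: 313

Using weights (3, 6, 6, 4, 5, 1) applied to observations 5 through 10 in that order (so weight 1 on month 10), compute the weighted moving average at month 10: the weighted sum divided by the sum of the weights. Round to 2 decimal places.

552.32

Weighted sum: 3·61 + 6·492 + 6·615 + 4·651 + 5·803 + 1·364 = 183 + 2952 + 3690 + 2604 + 4015 + 364 = 13808
Weight total: 3 + 6 + 6 + 4 + 5 + 1 = 25
WMA = 13808 / 25 = 552.32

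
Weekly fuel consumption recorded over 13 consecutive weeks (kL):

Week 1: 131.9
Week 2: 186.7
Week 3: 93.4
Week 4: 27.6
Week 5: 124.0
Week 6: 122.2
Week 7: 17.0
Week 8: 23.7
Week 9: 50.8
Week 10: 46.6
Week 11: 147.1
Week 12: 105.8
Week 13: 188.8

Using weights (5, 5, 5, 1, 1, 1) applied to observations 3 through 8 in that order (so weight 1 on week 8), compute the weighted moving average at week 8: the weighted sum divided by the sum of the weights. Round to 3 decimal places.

77.106

Weighted sum: 5·93.4 + 5·27.6 + 5·124.0 + 1·122.2 + 1·17.0 + 1·23.7 = 467.0 + 138.0 + 620.0 + 122.2 + 17.0 + 23.7 = 1387.9
Weight total: 5 + 5 + 5 + 1 + 1 + 1 = 18
WMA = 1387.9 / 18 = 77.106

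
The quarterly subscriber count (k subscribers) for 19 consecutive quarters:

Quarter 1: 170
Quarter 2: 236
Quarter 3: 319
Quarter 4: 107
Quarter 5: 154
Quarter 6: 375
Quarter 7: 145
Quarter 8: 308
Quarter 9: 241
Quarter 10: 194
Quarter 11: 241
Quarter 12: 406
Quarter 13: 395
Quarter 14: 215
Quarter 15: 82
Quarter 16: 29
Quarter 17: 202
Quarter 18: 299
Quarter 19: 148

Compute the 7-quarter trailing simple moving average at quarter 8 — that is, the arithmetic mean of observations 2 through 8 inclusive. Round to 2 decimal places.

234.86

Sum of periods 2–8: 236 + 319 + 107 + 154 + 375 + 145 + 308 = 1644
Divide by 7: 1644 / 7 = 234.86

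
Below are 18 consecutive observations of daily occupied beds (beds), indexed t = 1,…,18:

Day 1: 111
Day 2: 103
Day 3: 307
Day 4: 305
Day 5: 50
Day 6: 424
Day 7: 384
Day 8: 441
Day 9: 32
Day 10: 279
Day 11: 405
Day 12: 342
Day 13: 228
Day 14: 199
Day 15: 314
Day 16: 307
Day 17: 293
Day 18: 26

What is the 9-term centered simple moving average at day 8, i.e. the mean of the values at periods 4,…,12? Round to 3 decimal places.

Sum of periods 4–12: 305 + 50 + 424 + 384 + 441 + 32 + 279 + 405 + 342 = 2662
Divide by 9: 2662 / 9 = 295.778

295.778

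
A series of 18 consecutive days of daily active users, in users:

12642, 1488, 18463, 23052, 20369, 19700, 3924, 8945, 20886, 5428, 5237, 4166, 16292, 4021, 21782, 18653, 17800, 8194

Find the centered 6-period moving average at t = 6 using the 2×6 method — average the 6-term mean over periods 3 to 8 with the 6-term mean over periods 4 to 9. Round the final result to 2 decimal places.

15944.08

Sum over 3–8: 18463 + 23052 + 20369 + 19700 + 3924 + 8945 = 94453
Sum over 4–9: 23052 + 20369 + 19700 + 3924 + 8945 + 20886 = 96876
CMA at t=6 = (94453 + 96876) / (2·6) = 191329 / 12 = 15944.08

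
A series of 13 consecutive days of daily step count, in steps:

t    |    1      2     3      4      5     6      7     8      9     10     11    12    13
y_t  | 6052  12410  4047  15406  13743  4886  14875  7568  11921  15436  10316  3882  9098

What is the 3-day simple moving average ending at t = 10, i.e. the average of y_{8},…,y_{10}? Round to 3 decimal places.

11641.667

Sum of periods 8–10: 7568 + 11921 + 15436 = 34925
Divide by 3: 34925 / 3 = 11641.667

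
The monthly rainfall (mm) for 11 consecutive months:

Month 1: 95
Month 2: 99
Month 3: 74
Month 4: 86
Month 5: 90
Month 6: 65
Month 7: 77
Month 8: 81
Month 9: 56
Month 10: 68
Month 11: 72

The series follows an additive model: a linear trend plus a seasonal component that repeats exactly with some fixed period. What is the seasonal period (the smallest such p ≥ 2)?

First differences y_{t+1} − y_t: 4, -25, 12, 4, -25, 12, 4, -25, …
The difference pattern repeats every 3 terms and not for any smaller step, so p = 3.

3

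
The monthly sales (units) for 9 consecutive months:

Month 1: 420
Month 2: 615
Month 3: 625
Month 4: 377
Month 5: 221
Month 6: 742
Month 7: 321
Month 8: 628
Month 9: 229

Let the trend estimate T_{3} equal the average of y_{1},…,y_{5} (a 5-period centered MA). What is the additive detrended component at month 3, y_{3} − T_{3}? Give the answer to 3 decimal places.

173.400

Trend T_3 = (420 + 615 + 625 + 377 + 221) / 5 = 2258/5 = 451.60000
Detrended value: 625 − 451.60000 = 173.400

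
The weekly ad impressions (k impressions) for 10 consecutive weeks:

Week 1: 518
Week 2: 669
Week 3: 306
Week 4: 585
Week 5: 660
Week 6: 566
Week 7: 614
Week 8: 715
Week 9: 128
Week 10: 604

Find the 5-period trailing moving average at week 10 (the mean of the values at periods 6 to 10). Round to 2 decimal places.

Sum of periods 6–10: 566 + 614 + 715 + 128 + 604 = 2627
Divide by 5: 2627 / 5 = 525.40

525.40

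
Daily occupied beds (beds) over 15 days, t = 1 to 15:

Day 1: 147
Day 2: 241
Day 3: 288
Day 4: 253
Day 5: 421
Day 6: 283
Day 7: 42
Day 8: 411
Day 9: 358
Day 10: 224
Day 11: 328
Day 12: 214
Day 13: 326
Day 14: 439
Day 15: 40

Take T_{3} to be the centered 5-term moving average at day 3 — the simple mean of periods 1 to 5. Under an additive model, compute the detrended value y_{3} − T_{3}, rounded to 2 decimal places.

Trend T_3 = (147 + 241 + 288 + 253 + 421) / 5 = 1350/5 = 270.0000
Detrended value: 288 − 270.0000 = 18.00

18.00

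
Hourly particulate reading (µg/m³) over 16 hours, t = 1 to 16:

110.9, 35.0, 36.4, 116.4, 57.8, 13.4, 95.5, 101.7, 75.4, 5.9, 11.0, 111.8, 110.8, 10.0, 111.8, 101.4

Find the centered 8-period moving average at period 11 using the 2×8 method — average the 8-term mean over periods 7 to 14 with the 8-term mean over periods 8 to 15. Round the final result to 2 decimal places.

66.28

Sum over 7–14: 95.5 + 101.7 + 75.4 + 5.9 + 11.0 + 111.8 + 110.8 + 10.0 = 522.1
Sum over 8–15: 101.7 + 75.4 + 5.9 + 11.0 + 111.8 + 110.8 + 10.0 + 111.8 = 538.4
CMA at t=11 = (522.1 + 538.4) / (2·8) = 1060.5 / 16 = 66.28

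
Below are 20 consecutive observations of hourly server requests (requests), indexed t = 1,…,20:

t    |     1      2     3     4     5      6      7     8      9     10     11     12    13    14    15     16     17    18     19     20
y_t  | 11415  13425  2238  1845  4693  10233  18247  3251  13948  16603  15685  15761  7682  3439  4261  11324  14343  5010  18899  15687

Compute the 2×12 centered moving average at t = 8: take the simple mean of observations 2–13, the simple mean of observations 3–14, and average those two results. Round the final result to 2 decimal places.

Sum over 2–13: 13425 + 2238 + 1845 + 4693 + 10233 + 18247 + 3251 + 13948 + 16603 + 15685 + 15761 + 7682 = 123611
Sum over 3–14: 2238 + 1845 + 4693 + 10233 + 18247 + 3251 + 13948 + 16603 + 15685 + 15761 + 7682 + 3439 = 113625
CMA at t=8 = (123611 + 113625) / (2·12) = 237236 / 24 = 9884.83

9884.83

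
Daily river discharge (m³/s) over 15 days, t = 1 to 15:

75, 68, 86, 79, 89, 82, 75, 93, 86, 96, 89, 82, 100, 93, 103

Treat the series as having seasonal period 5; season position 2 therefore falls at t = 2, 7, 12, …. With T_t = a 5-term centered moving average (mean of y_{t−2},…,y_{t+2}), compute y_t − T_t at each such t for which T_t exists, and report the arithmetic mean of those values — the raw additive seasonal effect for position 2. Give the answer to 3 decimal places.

-10.000

Season position 2 occurs at t = 7, 12 (where T_t is defined).
t=7: T_7 = 85.00000; y_7 − T_7 = 75 − 85.00000 = -10.00000
t=12: T_12 = 92.00000; y_12 − T_12 = 82 − 92.00000 = -10.00000
Mean deviation: (-10.00000 + -10.00000) / 2 = -10.000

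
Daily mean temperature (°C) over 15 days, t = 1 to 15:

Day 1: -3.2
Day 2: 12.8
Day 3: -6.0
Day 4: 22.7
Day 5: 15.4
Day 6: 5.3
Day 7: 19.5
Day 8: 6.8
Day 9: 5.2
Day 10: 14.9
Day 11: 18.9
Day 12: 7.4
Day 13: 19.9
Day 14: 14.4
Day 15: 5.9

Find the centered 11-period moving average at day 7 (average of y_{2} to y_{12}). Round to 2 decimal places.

Sum of periods 2–12: 12.8 + (-6.0) + 22.7 + 15.4 + 5.3 + 19.5 + 6.8 + 5.2 + 14.9 + 18.9 + 7.4 = 122.9
Divide by 11: 122.9 / 11 = 11.17

11.17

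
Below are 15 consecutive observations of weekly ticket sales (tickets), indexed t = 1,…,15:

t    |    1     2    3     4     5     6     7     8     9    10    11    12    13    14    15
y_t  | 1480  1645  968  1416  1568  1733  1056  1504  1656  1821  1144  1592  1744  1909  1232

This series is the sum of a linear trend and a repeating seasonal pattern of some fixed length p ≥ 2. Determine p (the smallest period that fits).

First differences y_{t+1} − y_t: 165, -677, 448, 152, 165, -677, 448, 152, 165, -677, …
The difference pattern repeats every 4 terms and not for any smaller step, so p = 4.

4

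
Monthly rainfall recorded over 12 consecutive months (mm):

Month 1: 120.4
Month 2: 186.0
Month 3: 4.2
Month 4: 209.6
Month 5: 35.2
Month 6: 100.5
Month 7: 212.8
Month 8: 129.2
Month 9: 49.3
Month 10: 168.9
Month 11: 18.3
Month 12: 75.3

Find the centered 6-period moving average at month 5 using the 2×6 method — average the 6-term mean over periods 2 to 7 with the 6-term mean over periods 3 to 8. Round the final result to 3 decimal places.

119.983

Sum over 2–7: 186.0 + 4.2 + 209.6 + 35.2 + 100.5 + 212.8 = 748.3
Sum over 3–8: 4.2 + 209.6 + 35.2 + 100.5 + 212.8 + 129.2 = 691.5
CMA at t=5 = (748.3 + 691.5) / (2·6) = 1439.8 / 12 = 119.983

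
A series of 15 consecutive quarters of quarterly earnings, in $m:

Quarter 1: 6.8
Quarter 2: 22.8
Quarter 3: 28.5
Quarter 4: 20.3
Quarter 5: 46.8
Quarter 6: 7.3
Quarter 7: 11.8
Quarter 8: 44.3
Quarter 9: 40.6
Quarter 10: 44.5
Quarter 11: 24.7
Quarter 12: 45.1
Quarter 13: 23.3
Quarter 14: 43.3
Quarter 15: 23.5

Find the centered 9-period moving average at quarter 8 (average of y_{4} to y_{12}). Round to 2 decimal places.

31.71

Sum of periods 4–12: 20.3 + 46.8 + 7.3 + 11.8 + 44.3 + 40.6 + 44.5 + 24.7 + 45.1 = 285.4
Divide by 9: 285.4 / 9 = 31.71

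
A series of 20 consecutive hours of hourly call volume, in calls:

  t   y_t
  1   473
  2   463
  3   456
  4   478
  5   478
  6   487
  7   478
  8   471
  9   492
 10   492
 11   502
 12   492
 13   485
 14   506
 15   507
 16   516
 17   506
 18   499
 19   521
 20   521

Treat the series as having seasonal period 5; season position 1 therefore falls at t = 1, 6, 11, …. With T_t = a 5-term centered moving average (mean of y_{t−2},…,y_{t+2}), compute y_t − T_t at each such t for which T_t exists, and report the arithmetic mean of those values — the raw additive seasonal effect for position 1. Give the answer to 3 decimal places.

9.067

Season position 1 occurs at t = 6, 11, 16 (where T_t is defined).
t=6: T_6 = 478.40000; y_6 − T_6 = 487 − 478.40000 = 8.60000
t=11: T_11 = 492.60000; y_11 − T_11 = 502 − 492.60000 = 9.40000
t=16: T_16 = 506.80000; y_16 − T_16 = 516 − 506.80000 = 9.20000
Mean deviation: (8.60000 + 9.40000 + 9.20000) / 3 = 9.067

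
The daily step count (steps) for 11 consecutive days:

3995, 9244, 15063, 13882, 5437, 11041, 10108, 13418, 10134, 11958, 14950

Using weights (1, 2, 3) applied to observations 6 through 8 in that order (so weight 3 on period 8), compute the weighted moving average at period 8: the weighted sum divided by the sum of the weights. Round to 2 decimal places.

11918.50

Weighted sum: 1·11041 + 2·10108 + 3·13418 = 11041 + 20216 + 40254 = 71511
Weight total: 1 + 2 + 3 = 6
WMA = 71511 / 6 = 11918.50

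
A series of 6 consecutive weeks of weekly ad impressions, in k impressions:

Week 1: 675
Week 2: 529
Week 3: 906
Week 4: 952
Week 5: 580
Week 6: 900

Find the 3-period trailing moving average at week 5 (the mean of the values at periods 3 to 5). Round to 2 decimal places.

812.67

Sum of periods 3–5: 906 + 952 + 580 = 2438
Divide by 3: 2438 / 3 = 812.67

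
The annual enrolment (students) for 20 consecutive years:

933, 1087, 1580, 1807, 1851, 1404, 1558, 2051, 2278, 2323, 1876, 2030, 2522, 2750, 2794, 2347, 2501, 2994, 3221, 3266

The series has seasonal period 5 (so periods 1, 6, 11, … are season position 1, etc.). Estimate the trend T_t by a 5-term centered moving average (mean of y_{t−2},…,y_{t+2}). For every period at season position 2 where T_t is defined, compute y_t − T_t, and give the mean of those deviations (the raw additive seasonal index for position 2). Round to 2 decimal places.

Season position 2 occurs at t = 7, 12, 17 (where T_t is defined).
t=7: T_7 = 1828.4000; y_7 − T_7 = 1558 − 1828.4000 = -270.4000
t=12: T_12 = 2300.2000; y_12 − T_12 = 2030 − 2300.2000 = -270.2000
t=17: T_17 = 2771.4000; y_17 − T_17 = 2501 − 2771.4000 = -270.4000
Mean deviation: (-270.4000 + -270.2000 + -270.4000) / 3 = -270.33

-270.33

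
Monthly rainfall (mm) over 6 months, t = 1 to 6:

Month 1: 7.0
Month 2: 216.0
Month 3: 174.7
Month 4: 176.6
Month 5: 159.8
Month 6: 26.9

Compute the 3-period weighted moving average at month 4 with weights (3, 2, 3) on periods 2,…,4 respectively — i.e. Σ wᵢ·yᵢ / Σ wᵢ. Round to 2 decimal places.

190.90

Weighted sum: 3·216.0 + 2·174.7 + 3·176.6 = 648.0 + 349.4 + 529.8 = 1527.2
Weight total: 3 + 2 + 3 = 8
WMA = 1527.2 / 8 = 190.90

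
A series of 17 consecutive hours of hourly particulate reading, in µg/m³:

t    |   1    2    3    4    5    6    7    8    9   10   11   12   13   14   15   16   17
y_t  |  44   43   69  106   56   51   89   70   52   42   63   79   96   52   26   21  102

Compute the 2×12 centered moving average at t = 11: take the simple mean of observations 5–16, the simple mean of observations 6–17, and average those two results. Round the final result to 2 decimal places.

Sum over 5–16: 56 + 51 + 89 + 70 + 52 + 42 + 63 + 79 + 96 + 52 + 26 + 21 = 697
Sum over 6–17: 51 + 89 + 70 + 52 + 42 + 63 + 79 + 96 + 52 + 26 + 21 + 102 = 743
CMA at t=11 = (697 + 743) / (2·12) = 1440 / 24 = 60.00

60.00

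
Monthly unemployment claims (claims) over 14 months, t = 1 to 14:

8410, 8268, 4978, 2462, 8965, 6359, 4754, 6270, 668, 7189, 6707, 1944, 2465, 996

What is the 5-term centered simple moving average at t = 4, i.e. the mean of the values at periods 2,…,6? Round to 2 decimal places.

6206.40

Sum of periods 2–6: 8268 + 4978 + 2462 + 8965 + 6359 = 31032
Divide by 5: 31032 / 5 = 6206.40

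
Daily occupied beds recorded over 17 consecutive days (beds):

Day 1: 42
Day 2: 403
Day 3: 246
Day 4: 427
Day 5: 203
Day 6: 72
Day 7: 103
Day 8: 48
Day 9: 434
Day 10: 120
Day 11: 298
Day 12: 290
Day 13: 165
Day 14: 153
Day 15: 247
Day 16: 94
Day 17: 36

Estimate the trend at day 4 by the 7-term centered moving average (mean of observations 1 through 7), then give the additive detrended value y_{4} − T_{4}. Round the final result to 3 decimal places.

213.286

Trend T_4 = (42 + 403 + 246 + 427 + 203 + 72 + 103) / 7 = 1496/7 = 213.71429
Detrended value: 427 − 213.71429 = 213.286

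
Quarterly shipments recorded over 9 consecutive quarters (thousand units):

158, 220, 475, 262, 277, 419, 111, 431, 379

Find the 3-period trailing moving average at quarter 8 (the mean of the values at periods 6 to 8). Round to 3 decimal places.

320.333

Sum of periods 6–8: 419 + 111 + 431 = 961
Divide by 3: 961 / 3 = 320.333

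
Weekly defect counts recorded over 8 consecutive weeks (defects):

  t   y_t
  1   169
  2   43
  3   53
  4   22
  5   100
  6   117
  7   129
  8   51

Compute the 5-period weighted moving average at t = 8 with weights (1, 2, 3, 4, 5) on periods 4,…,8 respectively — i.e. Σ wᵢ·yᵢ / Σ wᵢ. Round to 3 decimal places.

Weighted sum: 1·22 + 2·100 + 3·117 + 4·129 + 5·51 = 22 + 200 + 351 + 516 + 255 = 1344
Weight total: 1 + 2 + 3 + 4 + 5 = 15
WMA = 1344 / 15 = 89.600

89.600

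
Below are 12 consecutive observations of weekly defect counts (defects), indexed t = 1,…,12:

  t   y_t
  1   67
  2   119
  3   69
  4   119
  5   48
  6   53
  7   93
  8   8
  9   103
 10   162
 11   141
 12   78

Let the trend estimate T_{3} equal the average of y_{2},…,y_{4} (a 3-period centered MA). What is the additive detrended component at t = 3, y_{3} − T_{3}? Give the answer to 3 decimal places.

Trend T_3 = (119 + 69 + 119) / 3 = 307/3 = 102.33333
Detrended value: 69 − 102.33333 = -33.333

-33.333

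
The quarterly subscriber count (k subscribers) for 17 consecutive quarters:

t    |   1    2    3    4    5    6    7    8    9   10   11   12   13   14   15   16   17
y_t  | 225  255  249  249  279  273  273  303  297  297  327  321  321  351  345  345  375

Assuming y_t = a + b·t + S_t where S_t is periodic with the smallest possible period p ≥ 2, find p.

First differences y_{t+1} − y_t: 30, -6, 0, 30, -6, 0, 30, -6, …
The difference pattern repeats every 3 terms and not for any smaller step, so p = 3.

3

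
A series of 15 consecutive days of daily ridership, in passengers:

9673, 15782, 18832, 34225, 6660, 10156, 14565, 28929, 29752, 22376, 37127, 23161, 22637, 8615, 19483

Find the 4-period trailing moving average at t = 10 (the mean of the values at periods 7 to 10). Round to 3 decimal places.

Sum of periods 7–10: 14565 + 28929 + 29752 + 22376 = 95622
Divide by 4: 95622 / 4 = 23905.500

23905.500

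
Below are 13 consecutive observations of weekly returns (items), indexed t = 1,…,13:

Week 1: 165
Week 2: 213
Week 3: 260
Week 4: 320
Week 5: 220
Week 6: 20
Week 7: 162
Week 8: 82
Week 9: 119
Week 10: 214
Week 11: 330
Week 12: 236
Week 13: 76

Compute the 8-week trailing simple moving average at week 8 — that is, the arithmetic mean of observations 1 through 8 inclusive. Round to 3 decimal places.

180.250

Sum of periods 1–8: 165 + 213 + 260 + 320 + 220 + 20 + 162 + 82 = 1442
Divide by 8: 1442 / 8 = 180.250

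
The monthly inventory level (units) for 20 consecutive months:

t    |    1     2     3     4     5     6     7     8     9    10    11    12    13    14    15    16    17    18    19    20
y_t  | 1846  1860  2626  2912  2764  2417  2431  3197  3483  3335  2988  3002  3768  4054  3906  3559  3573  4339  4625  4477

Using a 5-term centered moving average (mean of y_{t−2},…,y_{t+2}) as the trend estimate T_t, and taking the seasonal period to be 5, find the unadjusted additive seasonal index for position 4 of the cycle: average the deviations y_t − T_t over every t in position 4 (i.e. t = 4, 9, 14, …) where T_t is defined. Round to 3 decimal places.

Season position 4 occurs at t = 4, 9, 14 (where T_t is defined).
t=4: T_4 = 2515.80000; y_4 − T_4 = 2912 − 2515.80000 = 396.20000
t=9: T_9 = 3086.80000; y_9 − T_9 = 3483 − 3086.80000 = 396.20000
t=14: T_14 = 3657.80000; y_14 − T_14 = 4054 − 3657.80000 = 396.20000
Mean deviation: (396.20000 + 396.20000 + 396.20000) / 3 = 396.200

396.200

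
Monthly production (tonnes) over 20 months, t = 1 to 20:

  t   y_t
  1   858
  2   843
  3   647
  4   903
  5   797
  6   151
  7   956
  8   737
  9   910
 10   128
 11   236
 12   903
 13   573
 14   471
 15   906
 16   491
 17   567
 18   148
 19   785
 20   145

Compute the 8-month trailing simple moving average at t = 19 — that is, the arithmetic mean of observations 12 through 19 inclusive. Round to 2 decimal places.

Sum of periods 12–19: 903 + 573 + 471 + 906 + 491 + 567 + 148 + 785 = 4844
Divide by 8: 4844 / 8 = 605.50

605.50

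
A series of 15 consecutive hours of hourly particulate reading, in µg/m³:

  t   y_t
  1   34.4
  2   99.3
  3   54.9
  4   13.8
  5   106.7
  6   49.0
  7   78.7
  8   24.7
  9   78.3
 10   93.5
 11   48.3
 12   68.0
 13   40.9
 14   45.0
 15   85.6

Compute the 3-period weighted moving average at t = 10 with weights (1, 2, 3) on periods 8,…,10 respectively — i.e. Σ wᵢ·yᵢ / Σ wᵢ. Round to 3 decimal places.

Weighted sum: 1·24.7 + 2·78.3 + 3·93.5 = 24.7 + 156.6 + 280.5 = 461.8
Weight total: 1 + 2 + 3 = 6
WMA = 461.8 / 6 = 76.967

76.967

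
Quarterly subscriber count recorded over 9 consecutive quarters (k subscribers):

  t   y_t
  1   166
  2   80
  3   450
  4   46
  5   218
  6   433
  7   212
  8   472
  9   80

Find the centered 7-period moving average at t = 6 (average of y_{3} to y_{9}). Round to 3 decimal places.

273.000

Sum of periods 3–9: 450 + 46 + 218 + 433 + 212 + 472 + 80 = 1911
Divide by 7: 1911 / 7 = 273.000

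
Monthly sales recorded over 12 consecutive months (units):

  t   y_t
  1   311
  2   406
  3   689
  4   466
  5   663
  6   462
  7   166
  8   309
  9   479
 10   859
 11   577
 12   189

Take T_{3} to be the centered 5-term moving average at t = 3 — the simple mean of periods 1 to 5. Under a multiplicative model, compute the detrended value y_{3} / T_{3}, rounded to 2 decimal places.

Trend T_3 = (311 + 406 + 689 + 466 + 663) / 5 = 2535/5 = 507.0000
Ratio to trend: 689 / 507.0000 = 1.36

1.36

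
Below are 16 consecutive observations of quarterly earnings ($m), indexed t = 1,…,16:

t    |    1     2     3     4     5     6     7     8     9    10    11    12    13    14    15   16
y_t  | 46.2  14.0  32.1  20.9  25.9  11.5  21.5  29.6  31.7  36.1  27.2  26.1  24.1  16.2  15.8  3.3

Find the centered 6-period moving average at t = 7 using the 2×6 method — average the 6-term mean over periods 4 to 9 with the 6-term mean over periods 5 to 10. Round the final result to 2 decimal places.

Sum over 4–9: 20.9 + 25.9 + 11.5 + 21.5 + 29.6 + 31.7 = 141.1
Sum over 5–10: 25.9 + 11.5 + 21.5 + 29.6 + 31.7 + 36.1 = 156.3
CMA at t=7 = (141.1 + 156.3) / (2·6) = 297.4 / 12 = 24.78

24.78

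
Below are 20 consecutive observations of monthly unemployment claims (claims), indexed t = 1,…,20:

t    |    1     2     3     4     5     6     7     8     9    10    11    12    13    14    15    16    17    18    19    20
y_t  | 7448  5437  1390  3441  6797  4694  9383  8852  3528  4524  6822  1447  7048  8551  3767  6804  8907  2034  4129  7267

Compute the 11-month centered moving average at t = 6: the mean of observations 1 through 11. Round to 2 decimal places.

5665.09

Sum of periods 1–11: 7448 + 5437 + 1390 + 3441 + 6797 + 4694 + 9383 + 8852 + 3528 + 4524 + 6822 = 62316
Divide by 11: 62316 / 11 = 5665.09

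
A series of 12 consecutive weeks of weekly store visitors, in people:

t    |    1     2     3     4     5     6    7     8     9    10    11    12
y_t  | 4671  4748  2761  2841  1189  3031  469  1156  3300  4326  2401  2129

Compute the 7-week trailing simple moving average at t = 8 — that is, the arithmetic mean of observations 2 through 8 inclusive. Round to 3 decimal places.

2313.571

Sum of periods 2–8: 4748 + 2761 + 2841 + 1189 + 3031 + 469 + 1156 = 16195
Divide by 7: 16195 / 7 = 2313.571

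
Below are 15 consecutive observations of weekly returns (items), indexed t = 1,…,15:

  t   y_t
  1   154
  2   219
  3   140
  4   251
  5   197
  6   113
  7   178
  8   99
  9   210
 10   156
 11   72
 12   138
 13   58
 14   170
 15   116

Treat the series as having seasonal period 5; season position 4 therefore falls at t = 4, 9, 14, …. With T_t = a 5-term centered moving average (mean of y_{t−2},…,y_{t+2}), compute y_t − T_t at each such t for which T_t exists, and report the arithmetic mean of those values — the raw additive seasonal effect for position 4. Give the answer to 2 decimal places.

Season position 4 occurs at t = 4, 9 (where T_t is defined).
t=4: T_4 = 184.0000; y_4 − T_4 = 251 − 184.0000 = 67.0000
t=9: T_9 = 143.0000; y_9 − T_9 = 210 − 143.0000 = 67.0000
Mean deviation: (67.0000 + 67.0000) / 2 = 67.00

67.00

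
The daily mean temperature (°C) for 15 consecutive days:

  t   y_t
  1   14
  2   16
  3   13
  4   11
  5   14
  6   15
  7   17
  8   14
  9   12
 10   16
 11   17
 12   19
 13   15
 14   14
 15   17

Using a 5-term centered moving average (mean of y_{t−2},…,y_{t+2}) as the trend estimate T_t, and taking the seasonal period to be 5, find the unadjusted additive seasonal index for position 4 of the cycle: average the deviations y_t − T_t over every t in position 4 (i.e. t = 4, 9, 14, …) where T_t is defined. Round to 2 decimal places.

Season position 4 occurs at t = 4, 9 (where T_t is defined).
t=4: T_4 = 13.8000; y_4 − T_4 = 11 − 13.8000 = -2.8000
t=9: T_9 = 15.2000; y_9 − T_9 = 12 − 15.2000 = -3.2000
Mean deviation: (-2.8000 + -3.2000) / 2 = -3.00

-3.00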